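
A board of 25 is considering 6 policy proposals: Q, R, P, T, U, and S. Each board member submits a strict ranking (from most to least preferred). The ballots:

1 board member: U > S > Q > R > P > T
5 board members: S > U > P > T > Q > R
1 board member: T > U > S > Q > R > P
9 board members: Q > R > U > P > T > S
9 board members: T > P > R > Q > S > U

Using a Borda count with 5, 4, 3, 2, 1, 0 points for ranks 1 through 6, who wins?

Q: 1·3 + 5·1 + 1·2 + 9·5 + 9·2 = 73
R: 1·2 + 5·0 + 1·1 + 9·4 + 9·3 = 66
P: 1·1 + 5·3 + 1·0 + 9·2 + 9·4 = 70
T: 1·0 + 5·2 + 1·5 + 9·1 + 9·5 = 69
U: 1·5 + 5·4 + 1·4 + 9·3 + 9·0 = 56
S: 1·4 + 5·5 + 1·3 + 9·0 + 9·1 = 41
Q has the highest Borda score (73).

Q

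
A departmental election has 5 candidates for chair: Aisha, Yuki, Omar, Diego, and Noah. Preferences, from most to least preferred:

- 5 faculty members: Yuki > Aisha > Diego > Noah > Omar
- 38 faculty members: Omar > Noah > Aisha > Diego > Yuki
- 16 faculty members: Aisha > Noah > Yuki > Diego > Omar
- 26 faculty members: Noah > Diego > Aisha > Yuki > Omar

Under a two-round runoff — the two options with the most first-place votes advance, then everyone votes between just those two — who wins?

Round 1 first-place votes: Aisha 16, Yuki 5, Omar 38, Diego 0, Noah 26.
Omar and Noah advance.
Runoff: Omar is preferred to Noah by 38 voters; Noah by 47.
Noah wins the runoff.

Noah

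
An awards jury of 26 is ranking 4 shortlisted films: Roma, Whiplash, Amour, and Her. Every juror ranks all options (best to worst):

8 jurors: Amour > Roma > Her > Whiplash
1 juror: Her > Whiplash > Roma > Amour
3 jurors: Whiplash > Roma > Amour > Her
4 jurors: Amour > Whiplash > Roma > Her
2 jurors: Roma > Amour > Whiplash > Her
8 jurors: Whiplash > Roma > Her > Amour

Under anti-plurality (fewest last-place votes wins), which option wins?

Last-place votes: Roma 0, Whiplash 8, Amour 9, Her 9.
Roma is ranked last by the fewest voters, so Roma wins.

Roma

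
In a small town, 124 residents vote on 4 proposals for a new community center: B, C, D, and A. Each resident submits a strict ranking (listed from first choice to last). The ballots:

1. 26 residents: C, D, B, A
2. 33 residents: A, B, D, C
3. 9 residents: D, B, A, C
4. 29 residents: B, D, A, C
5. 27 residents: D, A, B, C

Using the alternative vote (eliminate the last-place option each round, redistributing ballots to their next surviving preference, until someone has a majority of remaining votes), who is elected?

Round 1: B 29, C 26, D 36, A 33. Eliminate C.
Round 2: B 29, D 62, A 33. Eliminate B.
Round 3: D 91, A 33. D has a majority.

D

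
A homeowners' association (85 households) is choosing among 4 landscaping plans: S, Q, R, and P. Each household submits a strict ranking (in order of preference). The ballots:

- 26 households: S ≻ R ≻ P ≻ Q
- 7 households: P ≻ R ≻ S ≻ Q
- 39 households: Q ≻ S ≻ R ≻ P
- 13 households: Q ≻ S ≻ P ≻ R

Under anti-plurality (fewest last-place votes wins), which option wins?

Last-place votes: S 0, Q 33, R 13, P 39.
S is ranked last by the fewest voters, so S wins.

S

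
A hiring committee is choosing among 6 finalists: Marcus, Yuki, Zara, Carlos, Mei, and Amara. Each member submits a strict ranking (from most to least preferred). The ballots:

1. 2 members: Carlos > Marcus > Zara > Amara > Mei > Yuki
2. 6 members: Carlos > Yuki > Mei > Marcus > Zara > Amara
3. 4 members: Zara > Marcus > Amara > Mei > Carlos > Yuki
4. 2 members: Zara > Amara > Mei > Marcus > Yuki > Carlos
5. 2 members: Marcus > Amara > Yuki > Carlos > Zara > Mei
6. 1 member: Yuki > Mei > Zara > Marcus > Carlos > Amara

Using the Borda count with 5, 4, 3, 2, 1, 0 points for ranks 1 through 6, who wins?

Marcus: 2·4 + 6·2 + 4·4 + 2·2 + 2·5 + 1·2 = 52
Yuki: 2·0 + 6·4 + 4·0 + 2·1 + 2·3 + 1·5 = 37
Zara: 2·3 + 6·1 + 4·5 + 2·5 + 2·1 + 1·3 = 47
Carlos: 2·5 + 6·5 + 4·1 + 2·0 + 2·2 + 1·1 = 49
Mei: 2·1 + 6·3 + 4·2 + 2·3 + 2·0 + 1·4 = 38
Amara: 2·2 + 6·0 + 4·3 + 2·4 + 2·4 + 1·0 = 32
Marcus has the highest Borda score (52).

Marcus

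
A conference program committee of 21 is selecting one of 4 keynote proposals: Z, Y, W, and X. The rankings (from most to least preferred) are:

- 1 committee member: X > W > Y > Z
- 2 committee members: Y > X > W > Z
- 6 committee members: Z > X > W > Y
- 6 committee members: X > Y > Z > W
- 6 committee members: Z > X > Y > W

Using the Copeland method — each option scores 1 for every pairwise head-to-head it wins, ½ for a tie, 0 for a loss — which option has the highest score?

Z

Z: beats Y, W, and X → score 3.
Y: beats W; loses to Z and X → score 1.
W: loses to Z, Y, and X → score 0.
X: beats Y and W; loses to Z → score 2.
Z has the best pairwise record.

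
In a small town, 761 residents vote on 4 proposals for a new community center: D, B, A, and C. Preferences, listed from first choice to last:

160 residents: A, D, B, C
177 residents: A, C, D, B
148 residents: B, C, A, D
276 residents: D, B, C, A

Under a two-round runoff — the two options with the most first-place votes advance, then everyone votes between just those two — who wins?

A

Round 1 first-place votes: D 276, B 148, A 337, C 0.
A and D advance.
Runoff: A is preferred to D by 485 voters; D by 276.
A wins the runoff.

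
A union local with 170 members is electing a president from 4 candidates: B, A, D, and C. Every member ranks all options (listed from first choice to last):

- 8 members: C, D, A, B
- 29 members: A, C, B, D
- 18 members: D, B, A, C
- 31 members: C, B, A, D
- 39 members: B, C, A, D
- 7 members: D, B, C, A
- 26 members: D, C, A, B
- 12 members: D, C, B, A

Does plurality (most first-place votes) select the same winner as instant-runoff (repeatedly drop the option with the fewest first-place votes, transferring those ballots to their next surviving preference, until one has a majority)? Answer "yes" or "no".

Plurality — first-place votes: B 39, A 29, D 63, C 39. Winner: D.
Instant-runoff — R1 B 39, A 29, D 63, C 39 (A out); R2 B 39, D 63, C 68 (B out); R3 D 63, C 107 (C winner). Winner: C.
The two methods disagree.

no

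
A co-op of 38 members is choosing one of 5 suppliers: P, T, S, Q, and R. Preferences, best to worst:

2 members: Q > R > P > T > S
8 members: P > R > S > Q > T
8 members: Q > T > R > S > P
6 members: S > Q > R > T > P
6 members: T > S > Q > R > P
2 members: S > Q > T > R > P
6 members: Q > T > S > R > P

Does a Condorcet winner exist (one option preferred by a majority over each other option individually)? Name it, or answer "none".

none

Checking pairwise contests:
T beats P 28–10.
Q beats T 32–6.
T beats S 22–16.
S beats Q 22–16.
T beats R 22–16.
Every option loses at least one head-to-head, so there is no Condorcet winner.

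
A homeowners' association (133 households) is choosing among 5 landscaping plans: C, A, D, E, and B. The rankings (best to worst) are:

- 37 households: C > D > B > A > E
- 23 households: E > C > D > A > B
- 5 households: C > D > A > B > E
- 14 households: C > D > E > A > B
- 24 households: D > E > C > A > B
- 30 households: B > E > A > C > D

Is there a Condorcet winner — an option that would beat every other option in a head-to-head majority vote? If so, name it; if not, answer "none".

none

Checking pairwise contests:
E beats C 77–56.
C beats A 103–30.
C beats D 109–24.
D beats E 80–53.
C beats B 103–30.
Every option loses at least one head-to-head, so there is no Condorcet winner.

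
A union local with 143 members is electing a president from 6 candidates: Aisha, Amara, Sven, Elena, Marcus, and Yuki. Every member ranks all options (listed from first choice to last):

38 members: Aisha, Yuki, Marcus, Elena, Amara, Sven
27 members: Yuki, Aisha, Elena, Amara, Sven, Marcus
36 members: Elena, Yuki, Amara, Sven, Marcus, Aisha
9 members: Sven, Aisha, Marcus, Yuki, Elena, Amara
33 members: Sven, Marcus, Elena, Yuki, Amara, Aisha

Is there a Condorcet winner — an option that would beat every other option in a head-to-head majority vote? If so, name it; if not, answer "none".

Yuki vs Aisha: 96–47 for Yuki.
Yuki vs Amara: 143–0 for Yuki.
Yuki vs Sven: 101–42 for Yuki.
Yuki vs Elena: 74–69 for Yuki.
Yuki vs Marcus: 101–42 for Yuki.
Yuki beats every other option head-to-head.

Yuki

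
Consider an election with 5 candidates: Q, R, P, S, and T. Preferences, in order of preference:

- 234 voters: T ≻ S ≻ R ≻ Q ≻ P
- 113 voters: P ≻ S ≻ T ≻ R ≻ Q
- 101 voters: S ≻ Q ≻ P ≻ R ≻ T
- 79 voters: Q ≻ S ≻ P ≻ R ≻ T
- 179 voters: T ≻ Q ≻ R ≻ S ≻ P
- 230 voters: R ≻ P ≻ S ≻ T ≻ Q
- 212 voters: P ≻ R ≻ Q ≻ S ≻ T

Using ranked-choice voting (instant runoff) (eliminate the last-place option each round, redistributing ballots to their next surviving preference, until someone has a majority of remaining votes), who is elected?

P

Round 1: Q 79, R 230, P 325, S 101, T 413. Eliminate Q.
Round 2: R 230, P 325, S 180, T 413. Eliminate S.
Round 3: R 230, P 505, T 413. Eliminate R.
Round 4: P 735, T 413. P has a majority.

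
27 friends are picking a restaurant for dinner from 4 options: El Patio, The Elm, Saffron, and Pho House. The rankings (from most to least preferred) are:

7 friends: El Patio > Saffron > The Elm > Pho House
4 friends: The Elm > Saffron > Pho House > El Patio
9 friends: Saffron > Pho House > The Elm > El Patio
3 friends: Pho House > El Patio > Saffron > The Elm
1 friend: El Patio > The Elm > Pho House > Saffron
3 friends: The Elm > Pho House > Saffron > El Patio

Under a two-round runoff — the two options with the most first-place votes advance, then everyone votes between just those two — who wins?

Round 1 first-place votes: El Patio 8, The Elm 7, Saffron 9, Pho House 3.
Saffron and El Patio advance.
Runoff: Saffron is preferred to El Patio by 16 voters; El Patio by 11.
Saffron wins the runoff.

Saffron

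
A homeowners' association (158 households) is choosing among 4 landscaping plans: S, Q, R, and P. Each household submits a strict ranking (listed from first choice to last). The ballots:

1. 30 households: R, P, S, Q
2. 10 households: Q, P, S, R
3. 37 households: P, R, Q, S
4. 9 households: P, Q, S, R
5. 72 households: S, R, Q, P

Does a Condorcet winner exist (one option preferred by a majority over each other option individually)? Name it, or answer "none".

none

Checking pairwise contests:
P beats S 86–72.
S beats Q 102–56.
S beats R 91–67.
Q beats P 82–76.
Every option loses at least one head-to-head, so there is no Condorcet winner.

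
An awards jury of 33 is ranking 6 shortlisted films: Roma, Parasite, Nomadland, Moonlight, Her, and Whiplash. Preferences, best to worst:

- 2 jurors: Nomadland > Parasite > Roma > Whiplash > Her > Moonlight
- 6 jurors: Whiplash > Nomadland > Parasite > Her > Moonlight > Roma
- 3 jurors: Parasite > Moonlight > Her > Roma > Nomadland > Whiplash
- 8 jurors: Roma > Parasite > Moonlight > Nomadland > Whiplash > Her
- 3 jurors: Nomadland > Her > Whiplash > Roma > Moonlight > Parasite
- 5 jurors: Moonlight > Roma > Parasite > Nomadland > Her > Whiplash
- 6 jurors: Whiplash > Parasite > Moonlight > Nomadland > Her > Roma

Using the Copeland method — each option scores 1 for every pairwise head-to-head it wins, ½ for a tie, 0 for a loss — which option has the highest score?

Parasite

Roma: beats Whiplash; loses to Parasite, Nomadland, Moonlight, and Her → score 1.
Parasite: beats Roma, Nomadland, Moonlight, Her, and Whiplash → score 5.
Nomadland: beats Roma, Her, and Whiplash; loses to Parasite and Moonlight → score 3.
Moonlight: beats Roma, Nomadland, and Her; loses to Parasite and Whiplash → score 3.
Her: beats Roma; loses to Parasite, Nomadland, Moonlight, and Whiplash → score 1.
Whiplash: beats Moonlight and Her; loses to Roma, Parasite, and Nomadland → score 2.
Parasite has the best pairwise record.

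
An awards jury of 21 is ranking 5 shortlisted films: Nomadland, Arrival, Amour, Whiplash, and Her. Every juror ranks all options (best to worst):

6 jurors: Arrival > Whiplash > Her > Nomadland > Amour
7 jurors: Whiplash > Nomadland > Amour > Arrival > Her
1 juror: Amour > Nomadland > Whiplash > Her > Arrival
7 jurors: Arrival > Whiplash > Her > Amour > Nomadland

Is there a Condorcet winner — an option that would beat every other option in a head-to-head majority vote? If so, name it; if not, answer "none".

Arrival

Arrival vs Nomadland: 13–8 for Arrival.
Arrival vs Amour: 13–8 for Arrival.
Arrival vs Whiplash: 13–8 for Arrival.
Arrival vs Her: 20–1 for Arrival.
Arrival beats every other option head-to-head.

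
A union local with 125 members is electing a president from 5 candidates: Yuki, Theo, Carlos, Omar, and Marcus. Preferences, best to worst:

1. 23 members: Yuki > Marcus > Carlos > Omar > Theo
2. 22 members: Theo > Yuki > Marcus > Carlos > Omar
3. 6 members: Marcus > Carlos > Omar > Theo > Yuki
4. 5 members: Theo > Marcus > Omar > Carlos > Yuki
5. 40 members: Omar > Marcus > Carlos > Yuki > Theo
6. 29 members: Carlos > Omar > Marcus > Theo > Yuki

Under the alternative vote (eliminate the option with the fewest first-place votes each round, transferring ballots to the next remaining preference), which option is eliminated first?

Round 1: Yuki 23, Theo 27, Carlos 29, Omar 40, Marcus 6. Eliminate Marcus.

Marcus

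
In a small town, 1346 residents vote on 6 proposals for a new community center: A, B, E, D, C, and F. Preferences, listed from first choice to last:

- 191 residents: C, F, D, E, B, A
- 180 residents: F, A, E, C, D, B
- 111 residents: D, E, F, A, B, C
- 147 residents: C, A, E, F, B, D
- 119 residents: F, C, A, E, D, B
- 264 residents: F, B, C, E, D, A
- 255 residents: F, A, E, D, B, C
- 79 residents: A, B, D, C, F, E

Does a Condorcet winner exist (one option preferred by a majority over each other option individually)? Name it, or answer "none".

F vs A: 1120–226 for F.
F vs B: 1267–79 for F.
F vs E: 1088–258 for F.
F vs D: 1156–190 for F.
F vs C: 929–417 for F.
F beats every other option head-to-head.

F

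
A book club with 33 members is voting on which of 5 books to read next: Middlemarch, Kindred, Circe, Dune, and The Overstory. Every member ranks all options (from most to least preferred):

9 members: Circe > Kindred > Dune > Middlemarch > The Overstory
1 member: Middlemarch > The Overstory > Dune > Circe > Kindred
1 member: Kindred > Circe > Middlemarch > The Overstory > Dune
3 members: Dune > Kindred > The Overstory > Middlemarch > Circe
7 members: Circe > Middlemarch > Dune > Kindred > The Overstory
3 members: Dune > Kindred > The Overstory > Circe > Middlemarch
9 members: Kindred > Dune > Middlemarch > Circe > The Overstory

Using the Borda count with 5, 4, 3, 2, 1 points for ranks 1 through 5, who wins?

Kindred

Middlemarch: 9·2 + 1·5 + 1·3 + 3·2 + 7·4 + 3·1 + 9·3 = 90
Kindred: 9·4 + 1·1 + 1·5 + 3·4 + 7·2 + 3·4 + 9·5 = 125
Circe: 9·5 + 1·2 + 1·4 + 3·1 + 7·5 + 3·2 + 9·2 = 113
Dune: 9·3 + 1·3 + 1·1 + 3·5 + 7·3 + 3·5 + 9·4 = 118
The Overstory: 9·1 + 1·4 + 1·2 + 3·3 + 7·1 + 3·3 + 9·1 = 49
Kindred has the highest Borda score (125).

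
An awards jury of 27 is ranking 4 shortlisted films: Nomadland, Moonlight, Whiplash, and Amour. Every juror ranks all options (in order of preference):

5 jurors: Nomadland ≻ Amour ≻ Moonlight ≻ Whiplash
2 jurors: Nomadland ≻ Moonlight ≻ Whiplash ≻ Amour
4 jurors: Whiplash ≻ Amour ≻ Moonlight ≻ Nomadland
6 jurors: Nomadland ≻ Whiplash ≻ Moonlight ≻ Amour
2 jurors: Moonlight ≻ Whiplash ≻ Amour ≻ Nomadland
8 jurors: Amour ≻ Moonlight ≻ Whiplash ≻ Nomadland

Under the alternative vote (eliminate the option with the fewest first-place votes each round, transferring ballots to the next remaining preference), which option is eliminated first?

Moonlight

Round 1: Nomadland 13, Moonlight 2, Whiplash 4, Amour 8. Eliminate Moonlight.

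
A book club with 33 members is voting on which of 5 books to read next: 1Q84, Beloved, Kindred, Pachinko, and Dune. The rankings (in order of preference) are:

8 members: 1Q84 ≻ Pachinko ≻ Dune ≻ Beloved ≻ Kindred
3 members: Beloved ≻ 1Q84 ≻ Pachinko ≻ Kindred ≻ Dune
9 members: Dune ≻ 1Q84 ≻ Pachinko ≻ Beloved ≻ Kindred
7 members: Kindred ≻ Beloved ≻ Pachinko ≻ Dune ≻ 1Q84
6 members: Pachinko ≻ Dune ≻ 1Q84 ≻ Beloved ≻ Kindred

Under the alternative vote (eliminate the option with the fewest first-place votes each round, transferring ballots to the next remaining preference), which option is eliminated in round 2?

Round 1: 1Q84 8, Beloved 3, Kindred 7, Pachinko 6, Dune 9. Eliminate Beloved.
Round 2: 1Q84 11, Kindred 7, Pachinko 6, Dune 9. Eliminate Pachinko.

Pachinko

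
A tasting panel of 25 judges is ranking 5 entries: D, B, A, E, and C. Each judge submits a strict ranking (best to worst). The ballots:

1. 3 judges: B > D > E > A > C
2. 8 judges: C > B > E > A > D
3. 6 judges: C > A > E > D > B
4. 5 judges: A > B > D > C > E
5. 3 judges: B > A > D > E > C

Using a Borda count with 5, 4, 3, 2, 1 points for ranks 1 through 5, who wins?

D: 3·4 + 8·1 + 6·2 + 5·3 + 3·3 = 56
B: 3·5 + 8·4 + 6·1 + 5·4 + 3·5 = 88
A: 3·2 + 8·2 + 6·4 + 5·5 + 3·4 = 83
E: 3·3 + 8·3 + 6·3 + 5·1 + 3·2 = 62
C: 3·1 + 8·5 + 6·5 + 5·2 + 3·1 = 86
B has the highest Borda score (88).

B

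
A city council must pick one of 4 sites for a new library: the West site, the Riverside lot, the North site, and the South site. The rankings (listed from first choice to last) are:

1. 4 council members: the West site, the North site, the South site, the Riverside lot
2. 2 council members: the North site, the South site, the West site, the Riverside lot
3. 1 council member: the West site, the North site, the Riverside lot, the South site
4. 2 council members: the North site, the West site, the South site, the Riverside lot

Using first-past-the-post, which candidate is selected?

First-place votes: the West site 5, the Riverside lot 0, the North site 4, the South site 0.
the West site has the most first-place votes.

the West site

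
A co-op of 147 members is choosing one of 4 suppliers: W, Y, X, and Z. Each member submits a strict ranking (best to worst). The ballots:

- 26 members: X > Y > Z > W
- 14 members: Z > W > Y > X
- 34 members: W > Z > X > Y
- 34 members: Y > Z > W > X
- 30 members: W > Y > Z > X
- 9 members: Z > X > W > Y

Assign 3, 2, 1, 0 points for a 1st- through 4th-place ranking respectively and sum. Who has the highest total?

W: 26·0 + 14·2 + 34·3 + 34·1 + 30·3 + 9·1 = 263
Y: 26·2 + 14·1 + 34·0 + 34·3 + 30·2 + 9·0 = 228
X: 26·3 + 14·0 + 34·1 + 34·0 + 30·0 + 9·2 = 130
Z: 26·1 + 14·3 + 34·2 + 34·2 + 30·1 + 9·3 = 261
W has the highest Borda score (263).

W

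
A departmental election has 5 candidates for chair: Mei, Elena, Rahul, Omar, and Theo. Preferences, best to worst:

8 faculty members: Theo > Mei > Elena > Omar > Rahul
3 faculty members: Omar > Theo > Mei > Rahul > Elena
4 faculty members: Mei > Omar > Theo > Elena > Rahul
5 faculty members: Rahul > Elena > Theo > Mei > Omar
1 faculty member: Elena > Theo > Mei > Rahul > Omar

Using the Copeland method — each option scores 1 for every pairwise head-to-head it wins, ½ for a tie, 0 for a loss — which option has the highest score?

Theo

Mei: beats Elena, Rahul, and Omar; loses to Theo → score 3.
Elena: beats Rahul and Omar; loses to Mei and Theo → score 2.
Rahul: loses to Mei, Elena, Omar, and Theo → score 0.
Omar: beats Rahul; loses to Mei, Elena, and Theo → score 1.
Theo: beats Mei, Elena, Rahul, and Omar → score 4.
Theo has the best pairwise record.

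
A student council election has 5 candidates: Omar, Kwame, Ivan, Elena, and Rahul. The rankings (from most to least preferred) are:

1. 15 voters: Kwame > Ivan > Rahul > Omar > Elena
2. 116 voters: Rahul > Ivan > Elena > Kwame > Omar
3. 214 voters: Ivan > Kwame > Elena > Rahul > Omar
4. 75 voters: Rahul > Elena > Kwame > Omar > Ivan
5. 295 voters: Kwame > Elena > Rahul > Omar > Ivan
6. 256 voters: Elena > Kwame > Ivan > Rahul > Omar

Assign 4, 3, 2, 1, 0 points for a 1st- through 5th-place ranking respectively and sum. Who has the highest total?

Kwame

Omar: 15·1 + 116·0 + 214·0 + 75·1 + 295·1 + 256·0 = 385
Kwame: 15·4 + 116·1 + 214·3 + 75·2 + 295·4 + 256·3 = 2916
Ivan: 15·3 + 116·3 + 214·4 + 75·0 + 295·0 + 256·2 = 1761
Elena: 15·0 + 116·2 + 214·2 + 75·3 + 295·3 + 256·4 = 2794
Rahul: 15·2 + 116·4 + 214·1 + 75·4 + 295·2 + 256·1 = 1854
Kwame has the highest Borda score (2916).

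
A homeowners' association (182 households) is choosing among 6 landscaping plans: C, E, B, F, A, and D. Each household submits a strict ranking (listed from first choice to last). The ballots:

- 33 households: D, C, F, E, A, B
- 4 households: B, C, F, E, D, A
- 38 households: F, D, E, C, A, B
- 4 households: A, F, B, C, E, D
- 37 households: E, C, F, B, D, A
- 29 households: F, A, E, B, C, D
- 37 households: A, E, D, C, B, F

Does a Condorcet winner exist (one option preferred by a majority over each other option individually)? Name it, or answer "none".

Checking pairwise contests:
E beats C 141–41.
F beats E 108–74.
C beats B 145–37.
C beats F 111–71.
C beats A 112–70.
E beats D 111–71.
Every option loses at least one head-to-head, so there is no Condorcet winner.

none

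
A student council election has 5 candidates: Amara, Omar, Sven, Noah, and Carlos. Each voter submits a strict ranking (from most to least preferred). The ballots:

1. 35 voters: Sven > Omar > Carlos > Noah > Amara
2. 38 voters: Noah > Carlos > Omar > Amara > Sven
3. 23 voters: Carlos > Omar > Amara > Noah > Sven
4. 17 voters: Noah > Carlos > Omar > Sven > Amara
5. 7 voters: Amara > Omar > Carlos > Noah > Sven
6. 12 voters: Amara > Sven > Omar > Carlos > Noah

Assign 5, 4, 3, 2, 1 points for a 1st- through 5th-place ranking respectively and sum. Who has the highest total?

Carlos

Amara: 35·1 + 38·2 + 23·3 + 17·1 + 7·5 + 12·5 = 292
Omar: 35·4 + 38·3 + 23·4 + 17·3 + 7·4 + 12·3 = 461
Sven: 35·5 + 38·1 + 23·1 + 17·2 + 7·1 + 12·4 = 325
Noah: 35·2 + 38·5 + 23·2 + 17·5 + 7·2 + 12·1 = 417
Carlos: 35·3 + 38·4 + 23·5 + 17·4 + 7·3 + 12·2 = 485
Carlos has the highest Borda score (485).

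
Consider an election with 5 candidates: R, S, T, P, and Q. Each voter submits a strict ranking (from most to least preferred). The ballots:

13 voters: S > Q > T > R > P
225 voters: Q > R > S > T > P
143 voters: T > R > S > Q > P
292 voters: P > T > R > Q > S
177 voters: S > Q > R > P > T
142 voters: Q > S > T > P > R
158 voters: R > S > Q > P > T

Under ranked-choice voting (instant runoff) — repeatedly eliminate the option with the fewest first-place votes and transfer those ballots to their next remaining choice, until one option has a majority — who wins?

Round 1: R 158, S 190, T 143, P 292, Q 367. Eliminate T.
Round 2: R 301, S 190, P 292, Q 367. Eliminate S.
Round 3: R 301, P 292, Q 557. Eliminate P.
Round 4: R 593, Q 557. R has a majority.

R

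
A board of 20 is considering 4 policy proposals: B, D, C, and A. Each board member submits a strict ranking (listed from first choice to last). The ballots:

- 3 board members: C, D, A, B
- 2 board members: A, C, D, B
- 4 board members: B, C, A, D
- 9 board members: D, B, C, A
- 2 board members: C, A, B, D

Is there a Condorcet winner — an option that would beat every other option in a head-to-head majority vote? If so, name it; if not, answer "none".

none

Checking pairwise contests:
D beats B 14–6.
C beats D 11–9.
B beats C 13–7.
B beats A 13–7.
Every option loses at least one head-to-head, so there is no Condorcet winner.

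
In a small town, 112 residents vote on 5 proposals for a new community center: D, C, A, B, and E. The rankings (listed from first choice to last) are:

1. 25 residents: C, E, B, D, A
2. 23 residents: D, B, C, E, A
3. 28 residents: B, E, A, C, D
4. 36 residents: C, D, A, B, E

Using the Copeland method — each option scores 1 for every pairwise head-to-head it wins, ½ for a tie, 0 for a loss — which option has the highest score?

D: beats A, B, and E; loses to C → score 3.
C: beats D, A, B, and E → score 4.
A: loses to D, C, B, and E → score 0.
B: beats A and E; loses to D and C → score 2.
E: beats A; loses to D, C, and B → score 1.
C has the best pairwise record.

C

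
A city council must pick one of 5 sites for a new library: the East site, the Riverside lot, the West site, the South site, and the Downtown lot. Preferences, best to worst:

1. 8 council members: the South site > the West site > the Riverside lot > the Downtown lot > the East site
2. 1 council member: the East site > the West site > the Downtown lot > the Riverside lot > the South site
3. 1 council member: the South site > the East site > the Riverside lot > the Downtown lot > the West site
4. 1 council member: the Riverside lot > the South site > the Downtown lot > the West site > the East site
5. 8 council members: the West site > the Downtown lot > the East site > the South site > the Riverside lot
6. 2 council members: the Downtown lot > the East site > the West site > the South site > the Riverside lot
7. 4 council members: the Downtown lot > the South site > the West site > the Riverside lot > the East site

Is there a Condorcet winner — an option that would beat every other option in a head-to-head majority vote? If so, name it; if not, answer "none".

none

Checking pairwise contests:
the Riverside lot beats the East site 13–12.
the West site beats the Riverside lot 23–2.
the South site beats the West site 14–11.
the Downtown lot beats the South site 15–10.
the West site beats the Downtown lot 17–8.
Every option loses at least one head-to-head, so there is no Condorcet winner.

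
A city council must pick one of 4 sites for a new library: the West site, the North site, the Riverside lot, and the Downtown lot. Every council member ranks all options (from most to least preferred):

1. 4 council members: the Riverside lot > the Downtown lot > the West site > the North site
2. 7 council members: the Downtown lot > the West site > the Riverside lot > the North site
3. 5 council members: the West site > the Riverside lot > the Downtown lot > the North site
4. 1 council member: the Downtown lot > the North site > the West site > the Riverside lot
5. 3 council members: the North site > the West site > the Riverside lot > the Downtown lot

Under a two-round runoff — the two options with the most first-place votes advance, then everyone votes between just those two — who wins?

the Downtown lot

Round 1 first-place votes: the West site 5, the North site 3, the Riverside lot 4, the Downtown lot 8.
the Downtown lot and the West site advance.
Runoff: the Downtown lot is preferred to the West site by 12 voters; the West site by 8.
the Downtown lot wins the runoff.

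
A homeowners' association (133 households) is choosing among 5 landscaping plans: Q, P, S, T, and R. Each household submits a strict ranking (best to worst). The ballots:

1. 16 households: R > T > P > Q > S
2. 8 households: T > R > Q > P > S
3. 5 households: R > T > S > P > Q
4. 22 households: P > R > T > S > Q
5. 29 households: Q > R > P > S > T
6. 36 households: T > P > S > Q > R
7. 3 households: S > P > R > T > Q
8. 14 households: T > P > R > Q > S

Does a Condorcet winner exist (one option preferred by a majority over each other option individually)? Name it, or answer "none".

Checking pairwise contests:
P beats Q 96–37.
T beats P 79–54.
Q beats S 67–66.
R beats T 75–58.
P beats R 75–58.
Every option loses at least one head-to-head, so there is no Condorcet winner.

none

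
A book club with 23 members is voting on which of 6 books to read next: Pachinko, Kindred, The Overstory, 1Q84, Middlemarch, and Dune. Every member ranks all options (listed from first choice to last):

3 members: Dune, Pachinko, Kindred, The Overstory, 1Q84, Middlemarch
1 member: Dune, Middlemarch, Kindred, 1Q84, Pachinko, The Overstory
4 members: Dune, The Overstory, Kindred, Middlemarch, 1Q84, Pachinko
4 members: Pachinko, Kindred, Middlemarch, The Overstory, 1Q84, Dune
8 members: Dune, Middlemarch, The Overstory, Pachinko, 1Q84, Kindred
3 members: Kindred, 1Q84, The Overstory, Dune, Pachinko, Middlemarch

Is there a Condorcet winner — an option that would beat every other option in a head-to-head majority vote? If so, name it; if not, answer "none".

Dune

Dune vs Pachinko: 19–4 for Dune.
Dune vs Kindred: 16–7 for Dune.
Dune vs The Overstory: 16–7 for Dune.
Dune vs 1Q84: 16–7 for Dune.
Dune vs Middlemarch: 19–4 for Dune.
Dune beats every other option head-to-head.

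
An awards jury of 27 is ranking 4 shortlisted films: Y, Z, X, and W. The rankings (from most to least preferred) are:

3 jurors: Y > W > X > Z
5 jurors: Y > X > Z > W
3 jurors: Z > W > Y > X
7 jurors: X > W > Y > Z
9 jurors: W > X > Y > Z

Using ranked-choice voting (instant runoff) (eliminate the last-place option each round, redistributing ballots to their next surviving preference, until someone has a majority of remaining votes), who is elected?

W

Round 1: Y 8, Z 3, X 7, W 9. Eliminate Z.
Round 2: Y 8, X 7, W 12. Eliminate X.
Round 3: Y 8, W 19. W has a majority.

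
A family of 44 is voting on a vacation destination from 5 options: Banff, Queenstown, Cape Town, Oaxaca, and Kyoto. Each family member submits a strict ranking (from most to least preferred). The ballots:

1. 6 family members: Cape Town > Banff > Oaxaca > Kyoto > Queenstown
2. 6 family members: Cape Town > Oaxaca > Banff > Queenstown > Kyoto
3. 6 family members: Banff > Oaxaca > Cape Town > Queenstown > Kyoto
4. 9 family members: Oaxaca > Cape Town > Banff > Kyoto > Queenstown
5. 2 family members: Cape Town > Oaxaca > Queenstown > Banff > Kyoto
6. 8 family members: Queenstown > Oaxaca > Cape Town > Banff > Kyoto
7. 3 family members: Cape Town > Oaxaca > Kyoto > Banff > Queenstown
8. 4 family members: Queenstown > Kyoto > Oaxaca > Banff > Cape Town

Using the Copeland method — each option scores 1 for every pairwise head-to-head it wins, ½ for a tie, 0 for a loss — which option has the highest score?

Oaxaca

Banff: beats Queenstown and Kyoto; loses to Cape Town and Oaxaca → score 2.
Queenstown: beats Kyoto; loses to Banff, Cape Town, and Oaxaca → score 1.
Cape Town: beats Banff, Queenstown, and Kyoto; loses to Oaxaca → score 3.
Oaxaca: beats Banff, Queenstown, Cape Town, and Kyoto → score 4.
Kyoto: loses to Banff, Queenstown, Cape Town, and Oaxaca → score 0.
Oaxaca has the best pairwise record.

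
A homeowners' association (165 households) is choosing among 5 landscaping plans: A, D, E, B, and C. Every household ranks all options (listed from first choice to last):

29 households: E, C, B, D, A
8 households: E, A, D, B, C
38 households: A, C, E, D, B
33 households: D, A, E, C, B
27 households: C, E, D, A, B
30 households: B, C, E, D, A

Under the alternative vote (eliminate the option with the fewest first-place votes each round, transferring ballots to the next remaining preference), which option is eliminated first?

Round 1: A 38, D 33, E 37, B 30, C 27. Eliminate C.

C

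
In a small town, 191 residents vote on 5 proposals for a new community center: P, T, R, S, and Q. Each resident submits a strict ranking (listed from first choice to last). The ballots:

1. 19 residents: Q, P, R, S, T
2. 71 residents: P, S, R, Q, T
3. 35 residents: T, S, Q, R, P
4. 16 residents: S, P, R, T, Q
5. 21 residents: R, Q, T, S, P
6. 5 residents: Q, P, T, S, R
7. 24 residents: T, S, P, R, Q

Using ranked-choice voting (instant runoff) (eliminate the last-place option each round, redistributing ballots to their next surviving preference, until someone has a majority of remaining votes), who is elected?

Round 1: P 71, T 59, R 21, S 16, Q 24. Eliminate S.
Round 2: P 87, T 59, R 21, Q 24. Eliminate R.
Round 3: P 87, T 59, Q 45. Eliminate Q.
Round 4: P 111, T 80. P has a majority.

P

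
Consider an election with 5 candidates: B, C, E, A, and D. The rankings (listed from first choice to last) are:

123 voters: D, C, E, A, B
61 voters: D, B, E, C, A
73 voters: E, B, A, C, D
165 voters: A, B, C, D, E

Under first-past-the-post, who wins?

First-place votes: B 0, C 0, E 73, A 165, D 184.
D has the most first-place votes.

D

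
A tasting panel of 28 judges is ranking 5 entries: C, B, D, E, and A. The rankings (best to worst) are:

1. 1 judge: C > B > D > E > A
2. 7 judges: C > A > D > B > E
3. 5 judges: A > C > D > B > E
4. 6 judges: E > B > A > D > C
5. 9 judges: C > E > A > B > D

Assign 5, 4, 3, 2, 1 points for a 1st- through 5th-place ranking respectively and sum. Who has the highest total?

C: 1·5 + 7·5 + 5·4 + 6·1 + 9·5 = 111
B: 1·4 + 7·2 + 5·2 + 6·4 + 9·2 = 70
D: 1·3 + 7·3 + 5·3 + 6·2 + 9·1 = 60
E: 1·2 + 7·1 + 5·1 + 6·5 + 9·4 = 80
A: 1·1 + 7·4 + 5·5 + 6·3 + 9·3 = 99
C has the highest Borda score (111).

C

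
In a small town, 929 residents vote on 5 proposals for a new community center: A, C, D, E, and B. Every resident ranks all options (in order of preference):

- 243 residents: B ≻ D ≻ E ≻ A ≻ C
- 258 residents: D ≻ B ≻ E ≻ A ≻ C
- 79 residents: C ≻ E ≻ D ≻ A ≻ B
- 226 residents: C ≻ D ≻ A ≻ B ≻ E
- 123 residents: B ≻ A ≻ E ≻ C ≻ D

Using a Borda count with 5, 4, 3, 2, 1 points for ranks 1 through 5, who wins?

D

A: 243·2 + 258·2 + 79·2 + 226·3 + 123·4 = 2330
C: 243·1 + 258·1 + 79·5 + 226·5 + 123·2 = 2272
D: 243·4 + 258·5 + 79·3 + 226·4 + 123·1 = 3526
E: 243·3 + 258·3 + 79·4 + 226·1 + 123·3 = 2414
B: 243·5 + 258·4 + 79·1 + 226·2 + 123·5 = 3393
D has the highest Borda score (3526).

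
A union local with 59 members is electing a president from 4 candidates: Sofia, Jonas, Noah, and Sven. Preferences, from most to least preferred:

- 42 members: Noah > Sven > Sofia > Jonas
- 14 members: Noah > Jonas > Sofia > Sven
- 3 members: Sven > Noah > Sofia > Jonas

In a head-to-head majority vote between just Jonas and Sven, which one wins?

Voters preferring Jonas to Sven: 14; preferring Sven to Jonas: 45.
Sven wins the head-to-head.

Sven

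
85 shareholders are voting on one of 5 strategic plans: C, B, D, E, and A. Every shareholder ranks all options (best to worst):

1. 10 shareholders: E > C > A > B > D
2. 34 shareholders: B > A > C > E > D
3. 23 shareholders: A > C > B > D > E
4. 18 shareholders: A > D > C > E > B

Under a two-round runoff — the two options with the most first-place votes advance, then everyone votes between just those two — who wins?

A

Round 1 first-place votes: C 0, B 34, D 0, E 10, A 41.
A and B advance.
Runoff: A is preferred to B by 51 voters; B by 34.
A wins the runoff.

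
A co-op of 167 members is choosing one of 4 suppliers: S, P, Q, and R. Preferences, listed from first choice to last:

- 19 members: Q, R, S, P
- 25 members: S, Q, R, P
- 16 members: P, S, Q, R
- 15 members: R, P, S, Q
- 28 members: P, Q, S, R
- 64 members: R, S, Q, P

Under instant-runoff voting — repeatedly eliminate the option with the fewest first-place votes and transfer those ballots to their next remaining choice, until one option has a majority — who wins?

R

Round 1: S 25, P 44, Q 19, R 79. Eliminate Q.
Round 2: S 25, P 44, R 98. R has a majority.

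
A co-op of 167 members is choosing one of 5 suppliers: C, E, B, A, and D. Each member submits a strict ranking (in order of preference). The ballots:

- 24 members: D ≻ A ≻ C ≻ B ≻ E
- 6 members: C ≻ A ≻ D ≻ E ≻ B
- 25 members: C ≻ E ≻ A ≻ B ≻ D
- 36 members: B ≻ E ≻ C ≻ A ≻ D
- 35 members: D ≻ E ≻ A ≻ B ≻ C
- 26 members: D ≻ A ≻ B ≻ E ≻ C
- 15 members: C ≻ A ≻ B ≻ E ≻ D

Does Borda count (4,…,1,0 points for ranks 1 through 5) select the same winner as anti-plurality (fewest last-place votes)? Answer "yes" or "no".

Borda — scores: C 304, E 335, B 310, A 369, D 352. Winner: A.
Anti-plurality — last-place votes: C 61, E 24, B 6, A 0, D 76. Winner: A.
The two methods agree.

yes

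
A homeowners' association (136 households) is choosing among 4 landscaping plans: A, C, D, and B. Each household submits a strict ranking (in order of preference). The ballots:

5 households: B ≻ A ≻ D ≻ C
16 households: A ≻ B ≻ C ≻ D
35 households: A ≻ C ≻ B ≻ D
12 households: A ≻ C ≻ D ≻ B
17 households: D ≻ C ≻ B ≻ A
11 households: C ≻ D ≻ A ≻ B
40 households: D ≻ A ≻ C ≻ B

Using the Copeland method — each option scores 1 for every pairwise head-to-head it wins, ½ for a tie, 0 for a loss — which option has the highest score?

A: beats C and B; ties D → score 2.5.
C: beats D and B; loses to A → score 2.
D: beats B; ties A; loses to C → score 1.5.
B: loses to A, C, and D → score 0.
A has the best pairwise record.

A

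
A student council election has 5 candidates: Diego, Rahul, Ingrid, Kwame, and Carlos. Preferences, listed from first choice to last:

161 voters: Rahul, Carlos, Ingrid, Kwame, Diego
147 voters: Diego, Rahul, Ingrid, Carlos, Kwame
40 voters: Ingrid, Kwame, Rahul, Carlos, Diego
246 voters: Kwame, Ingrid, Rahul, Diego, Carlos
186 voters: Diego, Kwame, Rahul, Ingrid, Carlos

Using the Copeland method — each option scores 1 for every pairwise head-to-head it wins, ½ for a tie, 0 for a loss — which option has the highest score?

Kwame

Diego: beats Carlos; loses to Rahul, Ingrid, and Kwame → score 1.
Rahul: beats Diego, Ingrid, and Carlos; loses to Kwame → score 3.
Ingrid: beats Diego and Carlos; loses to Rahul and Kwame → score 2.
Kwame: beats Diego, Rahul, Ingrid, and Carlos → score 4.
Carlos: loses to Diego, Rahul, Ingrid, and Kwame → score 0.
Kwame has the best pairwise record.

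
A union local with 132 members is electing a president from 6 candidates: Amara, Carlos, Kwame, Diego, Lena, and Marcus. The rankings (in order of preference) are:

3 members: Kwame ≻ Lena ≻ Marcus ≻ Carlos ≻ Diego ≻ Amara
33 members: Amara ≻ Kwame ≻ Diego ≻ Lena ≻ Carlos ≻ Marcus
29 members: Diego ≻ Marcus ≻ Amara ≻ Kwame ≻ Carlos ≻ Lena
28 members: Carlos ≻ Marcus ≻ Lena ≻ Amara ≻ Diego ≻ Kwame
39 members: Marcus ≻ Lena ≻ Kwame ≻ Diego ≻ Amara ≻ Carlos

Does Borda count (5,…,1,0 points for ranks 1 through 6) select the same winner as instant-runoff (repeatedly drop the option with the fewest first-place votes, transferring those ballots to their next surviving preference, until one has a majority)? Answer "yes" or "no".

yes

Borda — scores: Amara 347, Carlos 208, Kwame 322, Diego 353, Lena 318, Marcus 432. Winner: Marcus.
Instant-runoff — R1 Amara 33, Carlos 28, Kwame 3, Diego 29, Lena 0, Marcus 39 (Lena out); R2 Amara 33, Carlos 28, Kwame 3, Diego 29, Marcus 39 (Kwame out); R3 Amara 33, Carlos 28, Diego 29, Marcus 42 (Carlos out); R4 Amara 33, Diego 29, Marcus 70 (Marcus winner). Winner: Marcus.
The two methods agree.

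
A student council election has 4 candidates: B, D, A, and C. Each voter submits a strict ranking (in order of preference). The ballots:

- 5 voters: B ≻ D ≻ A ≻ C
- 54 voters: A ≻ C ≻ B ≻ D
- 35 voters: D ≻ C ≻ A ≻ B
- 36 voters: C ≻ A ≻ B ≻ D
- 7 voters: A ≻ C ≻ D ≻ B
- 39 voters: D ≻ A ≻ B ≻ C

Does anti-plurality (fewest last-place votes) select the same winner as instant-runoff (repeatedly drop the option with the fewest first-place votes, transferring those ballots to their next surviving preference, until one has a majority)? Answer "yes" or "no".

yes

Anti-plurality — last-place votes: B 42, D 90, A 0, C 44. Winner: A.
Instant-runoff — R1 B 5, D 74, A 61, C 36 (B out); R2 D 79, A 61, C 36 (C out); R3 D 79, A 97 (A winner). Winner: A.
The two methods agree.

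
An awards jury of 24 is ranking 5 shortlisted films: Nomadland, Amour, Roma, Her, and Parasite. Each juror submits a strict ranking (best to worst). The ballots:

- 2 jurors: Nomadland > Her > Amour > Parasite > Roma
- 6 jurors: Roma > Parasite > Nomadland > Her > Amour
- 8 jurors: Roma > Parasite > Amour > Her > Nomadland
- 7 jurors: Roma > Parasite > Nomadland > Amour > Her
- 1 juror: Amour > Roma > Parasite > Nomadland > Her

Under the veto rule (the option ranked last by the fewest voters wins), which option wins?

Parasite

Last-place votes: Nomadland 8, Amour 6, Roma 2, Her 8, Parasite 0.
Parasite is ranked last by the fewest voters, so Parasite wins.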